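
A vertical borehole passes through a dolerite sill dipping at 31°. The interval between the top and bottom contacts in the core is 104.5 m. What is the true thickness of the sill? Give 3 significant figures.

89.6 m

True thickness t = h · cos(dip) = 104.5 × cos 31°
t = 104.5 × 0.8572 = 89.574 m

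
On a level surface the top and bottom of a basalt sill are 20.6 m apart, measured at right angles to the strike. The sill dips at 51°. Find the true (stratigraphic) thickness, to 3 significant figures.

16.0 m

True thickness t = w · sin(dip) = 20.6 × sin 51°
t = 20.6 × 0.7771 = 16.009 m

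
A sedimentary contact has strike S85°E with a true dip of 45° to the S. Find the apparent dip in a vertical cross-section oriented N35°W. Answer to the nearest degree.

37°

The strike is S85°E and the section trends N35°W; the acute angle between them is β = 50°.
tan α = tan 45° × sin 50° = 1.0000 × 0.7660 = 0.7660
α = arctan(0.7660) = 37.45°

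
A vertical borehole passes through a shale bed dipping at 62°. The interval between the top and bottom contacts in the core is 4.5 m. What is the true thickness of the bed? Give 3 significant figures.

2.11 m

True thickness t = h · cos(dip) = 4.5 × cos 62°
t = 4.5 × 0.4695 = 2.113 m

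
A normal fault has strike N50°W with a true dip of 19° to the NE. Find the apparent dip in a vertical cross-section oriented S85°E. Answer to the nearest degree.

11°

Angle between strike (N50°W) and section (S85°E): β = 35°.
tan α = tan 19° × sin 35° = 0.3443 × 0.5736 = 0.1975
apparent dip = arctan 0.1975 = 11.17°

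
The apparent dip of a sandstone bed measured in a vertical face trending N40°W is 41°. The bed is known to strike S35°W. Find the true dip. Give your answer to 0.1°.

42.0°

β = acute angle between strike S35°W and section N40°W = 75°.
tan δ = tan α / sin β = tan 41° / sin 75° = 0.8693 / 0.9659 = 0.9000
δ = arctan(0.9000) = 41.99°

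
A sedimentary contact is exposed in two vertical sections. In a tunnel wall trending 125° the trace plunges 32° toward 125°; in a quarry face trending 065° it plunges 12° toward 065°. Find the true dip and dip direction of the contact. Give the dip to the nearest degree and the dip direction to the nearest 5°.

true dip 32°, dip direction 135°

The two traces are lines in the plane: v₁ = (sin 125°·cos 32°, cos 125°·cos 32°, −sin 32°), v₂ = (sin 65°·cos 12°, cos 65°·cos 12°, −sin 12°).
n = v₁ × v₂ = (0.320, -0.325, 0.718) (taken with n_z > 0).
tan δ = √(n_x²+n_y²)/n_z = 0.456/0.718, so δ = 32.4°.
Dip direction = atan2(0.320, -0.325) = 135° (azimuth of n's horizontal projection).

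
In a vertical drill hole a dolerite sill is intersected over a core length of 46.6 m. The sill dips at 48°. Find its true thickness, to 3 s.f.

31.2 m

True thickness t = h · cos(dip) = 46.6 × cos 48°
t = 46.6 × 0.6691 = 31.181 m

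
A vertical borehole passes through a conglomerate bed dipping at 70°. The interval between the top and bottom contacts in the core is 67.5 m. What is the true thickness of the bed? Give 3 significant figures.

23.1 m

True thickness t = h · cos(dip) = 67.5 × cos 70°
t = 67.5 × 0.3420 = 23.086 m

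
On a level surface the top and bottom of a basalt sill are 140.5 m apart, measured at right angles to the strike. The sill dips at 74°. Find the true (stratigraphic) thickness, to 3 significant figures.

True thickness t = w · sin(dip) = 140.5 × sin 74°
t = 140.5 × 0.9613 = 135.057 m

135 m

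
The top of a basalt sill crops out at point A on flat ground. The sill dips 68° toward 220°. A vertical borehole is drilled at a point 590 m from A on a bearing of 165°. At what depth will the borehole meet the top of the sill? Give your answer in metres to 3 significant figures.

The hole lies 55° from the dip direction, so the down-dip offset is 590 × cos 55° = 338.41 m.
Depth = down-dip offset × tan(dip) = 338.41 × tan 68° = 338.41 × 2.4751
Depth = 837.59 m

838 m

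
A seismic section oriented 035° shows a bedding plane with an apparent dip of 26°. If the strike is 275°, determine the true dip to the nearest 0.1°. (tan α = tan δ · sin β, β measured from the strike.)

29.4°

The section is 60° from the strike.
tan(true dip) = tan 26° / sin 60° = 0.5632
true dip = arctan 0.5632 = 29.39°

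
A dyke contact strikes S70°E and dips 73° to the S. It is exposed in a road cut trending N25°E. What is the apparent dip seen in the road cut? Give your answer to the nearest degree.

73°

Angle between strike (S70°E) and section (N25°E): β = 85°.
tan(apparent dip) = tan 73° · sin 85° = 3.2584
α = arctan(3.2584) = 72.94°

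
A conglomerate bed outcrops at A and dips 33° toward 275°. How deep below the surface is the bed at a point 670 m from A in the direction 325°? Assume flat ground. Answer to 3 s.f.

280 m

The hole lies 50° from the dip direction, so the down-dip offset is 670 × cos 50° = 430.67 m.
Depth = down-dip offset × tan(dip) = 430.67 × tan 33° = 430.67 × 0.6494
Depth = 279.68 m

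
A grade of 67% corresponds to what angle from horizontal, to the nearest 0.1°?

tan θ = 67/100 = 0.6700
θ = arctan(0.6700) = 33.82°

33.8°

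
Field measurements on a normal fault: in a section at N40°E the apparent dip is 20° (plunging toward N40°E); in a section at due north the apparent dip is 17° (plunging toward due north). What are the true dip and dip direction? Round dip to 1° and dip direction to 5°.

Each apparent-dip line lies in the plane. As unit vectors (x east, y north, z up), v₁ plunges 20°→N40°E and v₂ plunges 17°→due north.
The plane normal is n = v₁ × v₂ ∝ (0.117, 0.177, 0.578).
True dip = arccos(n_z / |n|) = arccos(0.9390) = 20.1°.
Dip direction = atan2(0.117, 0.177) = 33° (azimuth of n's horizontal projection).

true dip 20°, dip direction 035°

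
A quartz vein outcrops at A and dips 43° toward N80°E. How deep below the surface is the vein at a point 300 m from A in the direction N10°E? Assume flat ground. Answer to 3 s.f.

95.7 m

The hole lies 70° from the dip direction, so the down-dip offset is 300 × cos 70° = 102.61 m.
Depth = down-dip offset × tan(dip) = 102.61 × tan 43° = 102.61 × 0.9325
Depth = 95.68 m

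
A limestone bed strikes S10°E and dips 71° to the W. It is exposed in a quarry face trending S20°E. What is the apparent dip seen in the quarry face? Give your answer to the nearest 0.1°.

26.8°

The strike is S10°E and the section trends S20°E; the acute angle between them is β = 10°.
tan(apparent dip) = tan 71° · sin 10° = 0.5043
apparent dip = arctan 0.5043 = 26.76°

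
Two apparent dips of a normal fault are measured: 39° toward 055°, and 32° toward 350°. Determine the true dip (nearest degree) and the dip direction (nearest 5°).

The two traces are lines in the plane: v₁ = (sin 55°·cos 39°, cos 55°·cos 39°, −sin 39°), v₂ = (sin 350°·cos 32°, cos 350°·cos 32°, −sin 32°).
The plane normal is n = v₁ × v₂ ∝ (0.289, 0.430, 0.597).
Dip δ = arctan(|n_h|/n_z) = arctan(0.518/0.597) = 41.0°.
Dip direction = azimuth of (n_x, n_y) = atan2(0.289, 0.430) = 34°.

true dip 41°, dip direction 035°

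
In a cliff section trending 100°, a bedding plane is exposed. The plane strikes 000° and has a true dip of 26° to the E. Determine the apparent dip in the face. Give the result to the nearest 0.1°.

The strike is 000° and the section trends 100°; the acute angle between them is β = 80°.
tan(apparent dip) = tan 26° · sin 80° = 0.4803
α = arctan(0.4803) = 25.66°

25.7°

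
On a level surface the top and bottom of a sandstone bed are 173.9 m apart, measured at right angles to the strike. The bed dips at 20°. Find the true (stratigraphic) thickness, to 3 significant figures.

59.5 m

True thickness t = w · sin(dip) = 173.9 × sin 20°
t = 173.9 × 0.3420 = 59.477 m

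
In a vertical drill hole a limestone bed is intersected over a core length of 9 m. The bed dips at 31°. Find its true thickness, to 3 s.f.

True thickness t = h · cos(dip) = 9 × cos 31°
t = 9 × 0.8572 = 7.715 m

7.71 m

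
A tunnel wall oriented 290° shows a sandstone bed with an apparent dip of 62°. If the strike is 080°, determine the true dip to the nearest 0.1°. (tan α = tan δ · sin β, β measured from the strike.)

75.1°

β = acute angle between strike 080° and section 290° = 30°.
tan(true dip) = tan 62° / sin 30° = 3.7615
true dip = arctan 3.7615 = 75.11°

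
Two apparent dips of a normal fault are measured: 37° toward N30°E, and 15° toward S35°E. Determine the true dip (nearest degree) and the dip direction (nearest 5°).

true dip 45°, dip direction 070°

Each apparent-dip line lies in the plane. As unit vectors (x east, y north, z up), v₁ plunges 37°→N30°E and v₂ plunges 15°→S35°E.
The plane normal is n = v₁ × v₂ ∝ (0.655, 0.230, 0.699).
tan δ = √(n_x²+n_y²)/n_z = 0.694/0.699, so δ = 44.8°.
The horizontal component of n points toward azimuth atan2(n_x, n_y) = 71°, the dip direction.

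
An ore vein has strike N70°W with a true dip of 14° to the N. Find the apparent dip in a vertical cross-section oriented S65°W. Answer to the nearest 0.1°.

The strike is N70°W and the section trends S65°W; the acute angle between them is β = 45°.
tan(apparent dip) = tan 14° · sin 45° = 0.1763
apparent dip = arctan 0.1763 = 10.00°

10.0°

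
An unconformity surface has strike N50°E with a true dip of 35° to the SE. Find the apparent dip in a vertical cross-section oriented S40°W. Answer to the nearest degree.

Angle between strike (N50°E) and section (S40°W): β = 10°.
tan α = tan 35° × sin 10° = 0.7002 × 0.1736 = 0.1216
apparent dip = arctan 0.1216 = 6.93°

7°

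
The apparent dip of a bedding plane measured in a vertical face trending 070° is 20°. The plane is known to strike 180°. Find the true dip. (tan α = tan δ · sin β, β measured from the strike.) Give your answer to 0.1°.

21.2°

The section is 70° from the strike.
tan δ = tan α / sin β = tan 20° / sin 70° = 0.3640 / 0.9397 = 0.3873
δ = arctan(0.3873) = 21.17°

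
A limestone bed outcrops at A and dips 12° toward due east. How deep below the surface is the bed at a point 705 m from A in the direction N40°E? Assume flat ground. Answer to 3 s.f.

96.3 m

The hole lies 50° from the dip direction, so the down-dip offset is 705 × cos 50° = 453.17 m.
Depth = down-dip offset × tan(dip) = 453.17 × tan 12° = 453.17 × 0.2126
Depth = 96.32 m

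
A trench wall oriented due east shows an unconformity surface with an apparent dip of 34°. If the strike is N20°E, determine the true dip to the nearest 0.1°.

35.7°

The section is 70° from the strike.
tan(true dip) = tan 34° / sin 70° = 0.7178
δ = arctan(0.7178) = 35.67°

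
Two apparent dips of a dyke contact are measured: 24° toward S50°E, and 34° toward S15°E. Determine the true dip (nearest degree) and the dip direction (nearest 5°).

Each apparent-dip line lies in the plane. As unit vectors (x east, y north, z up), v₁ plunges 24°→S50°E and v₂ plunges 34°→S15°E.
Cross product v₁ × v₂ gives the pole to the plane: n ∝ (-0.003, -0.304, 0.434).
tan δ = √(n_x²+n_y²)/n_z = 0.304/0.434, so δ = 35.0°.
Dip direction = atan2(-0.003, -0.304) = 181° (azimuth of n's horizontal projection).

true dip 35°, dip direction 180°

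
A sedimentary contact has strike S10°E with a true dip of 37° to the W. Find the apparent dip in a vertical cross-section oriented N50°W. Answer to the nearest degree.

The section lies 40° from the strike.
tan(apparent dip) = tan 37° · sin 40° = 0.4844
α = arctan(0.4844) = 25.84°

26°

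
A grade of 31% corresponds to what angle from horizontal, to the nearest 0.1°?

tan θ = 31/100 = 0.3100
θ = arctan(0.3100) = 17.22°

17.2°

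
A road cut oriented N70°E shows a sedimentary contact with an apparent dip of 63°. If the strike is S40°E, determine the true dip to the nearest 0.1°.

64.4°

The section is 70° from the strike.
tan(true dip) = tan 63° / sin 70° = 2.0886
true dip = arctan 2.0886 = 64.42°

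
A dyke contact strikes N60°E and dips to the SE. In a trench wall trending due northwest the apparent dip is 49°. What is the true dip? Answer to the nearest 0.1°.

50.0°

The section is 75° from the strike.
tan(true dip) = tan 49° / sin 75° = 1.1909
δ = arctan(1.1909) = 49.98°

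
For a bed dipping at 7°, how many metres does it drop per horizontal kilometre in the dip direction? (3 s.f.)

123 m

drop per km = 1000 × tan 7° = 1000 × 0.1228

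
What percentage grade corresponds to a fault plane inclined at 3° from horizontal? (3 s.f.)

grade % = 100 × tan 3° = 100 × 0.0524

5.24%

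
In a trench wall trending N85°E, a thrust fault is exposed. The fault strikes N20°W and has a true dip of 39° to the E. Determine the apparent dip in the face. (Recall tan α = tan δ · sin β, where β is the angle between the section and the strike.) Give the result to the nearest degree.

38°

Angle between strike (N20°W) and section (N85°E): β = 75°.
tan(apparent dip) = tan 39° · sin 75° = 0.7822
apparent dip = arctan 0.7822 = 38.03°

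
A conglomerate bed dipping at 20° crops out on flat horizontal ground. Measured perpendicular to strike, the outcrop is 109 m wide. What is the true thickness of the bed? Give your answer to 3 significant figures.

37.3 m

True thickness t = w · sin(dip) = 109 × sin 20°
t = 109 × 0.3420 = 37.280 m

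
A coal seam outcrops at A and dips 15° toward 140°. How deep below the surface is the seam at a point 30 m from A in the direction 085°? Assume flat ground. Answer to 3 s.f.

4.61 m

The hole lies 55° from the dip direction, so the down-dip offset is 30 × cos 55° = 17.21 m.
Depth = down-dip offset × tan(dip) = 17.21 × tan 15° = 17.21 × 0.2679
Depth = 4.61 m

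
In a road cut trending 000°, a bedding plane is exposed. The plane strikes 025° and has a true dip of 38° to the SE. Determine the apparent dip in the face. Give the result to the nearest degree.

The strike is 025° and the section trends 000°; the acute angle between them is β = 25°.
tan(apparent dip) = tan 38° · sin 25° = 0.3302
apparent dip = arctan 0.3302 = 18.27°

18°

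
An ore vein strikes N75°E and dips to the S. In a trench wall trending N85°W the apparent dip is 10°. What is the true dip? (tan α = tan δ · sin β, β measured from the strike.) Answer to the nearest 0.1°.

The section is 20° from the strike.
tan(true dip) = tan 10° / sin 20° = 0.5155
true dip = arctan 0.5155 = 27.27°

27.3°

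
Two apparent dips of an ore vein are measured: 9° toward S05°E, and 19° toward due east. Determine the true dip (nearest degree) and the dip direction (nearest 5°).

true dip 20°, dip direction 110°

The two traces are lines in the plane: v₁ = (sin 175°·cos 9°, cos 175°·cos 9°, −sin 9°), v₂ = (sin 90°·cos 19°, cos 90°·cos 19°, −sin 19°).
n = v₁ × v₂ = (0.320, -0.120, 0.930) (taken with n_z > 0).
Dip δ = arctan(|n_h|/n_z) = arctan(0.342/0.930) = 20.2°.
The horizontal component of n points toward azimuth atan2(n_x, n_y) = 111°, the dip direction.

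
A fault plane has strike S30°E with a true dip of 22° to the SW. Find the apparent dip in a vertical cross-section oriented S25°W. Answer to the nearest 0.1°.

18.3°

Angle between strike (S30°E) and section (S25°W): β = 55°.
tan(apparent dip) = tan 22° · sin 55° = 0.3310
apparent dip = arctan 0.3310 = 18.31°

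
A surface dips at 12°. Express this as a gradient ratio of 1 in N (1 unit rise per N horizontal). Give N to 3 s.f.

1 : N means tan θ = 1/N, so N = 1/tan 12° = 1/0.2126

1 in 4.70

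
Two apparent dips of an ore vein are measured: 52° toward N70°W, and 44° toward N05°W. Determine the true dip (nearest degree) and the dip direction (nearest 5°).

Represent each trace as a vector plunging at its apparent dip toward its trend (east-north-up frame): v₁ = (-0.579, 0.211, -0.788), v₂ = (-0.063, 0.717, -0.695).
The plane normal is n = v₁ × v₂ ∝ (-0.418, 0.352, 0.401).
True dip = arccos(n_z / |n|) = arccos(0.5915) = 53.7°.
The horizontal component of n points toward azimuth atan2(n_x, n_y) = 310°, the dip direction.

true dip 54°, dip direction 310°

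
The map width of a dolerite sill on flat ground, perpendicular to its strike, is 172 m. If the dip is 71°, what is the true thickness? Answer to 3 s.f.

163 m

True thickness t = w · sin(dip) = 172 × sin 71°
t = 172 × 0.9455 = 162.629 m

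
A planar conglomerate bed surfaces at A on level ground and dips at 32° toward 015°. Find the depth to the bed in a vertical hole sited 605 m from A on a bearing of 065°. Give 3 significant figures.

243 m

The hole lies 50° from the dip direction, so the down-dip offset is 605 × cos 50° = 388.89 m.
Depth = down-dip offset × tan(dip) = 388.89 × tan 32° = 388.89 × 0.6249
Depth = 243.00 m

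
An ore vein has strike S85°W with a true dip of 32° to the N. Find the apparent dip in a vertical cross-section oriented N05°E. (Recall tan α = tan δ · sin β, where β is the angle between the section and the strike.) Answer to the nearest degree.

The strike is S85°W and the section trends N05°E; the acute angle between them is β = 80°.
tan α = tan 32° × sin 80° = 0.6249 × 0.9848 = 0.6154
apparent dip = arctan 0.6154 = 31.61°

32°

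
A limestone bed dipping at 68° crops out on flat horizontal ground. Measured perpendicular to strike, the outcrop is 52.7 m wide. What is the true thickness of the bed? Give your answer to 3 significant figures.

48.9 m

True thickness t = w · sin(dip) = 52.7 × sin 68°
t = 52.7 × 0.9272 = 48.863 m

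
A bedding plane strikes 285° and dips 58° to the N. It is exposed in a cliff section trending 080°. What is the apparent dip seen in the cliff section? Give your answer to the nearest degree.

34°

The section lies 25° from the strike.
tan α = tan 58° × sin 25° = 1.6003 × 0.4226 = 0.6763
apparent dip = arctan 0.6763 = 34.07°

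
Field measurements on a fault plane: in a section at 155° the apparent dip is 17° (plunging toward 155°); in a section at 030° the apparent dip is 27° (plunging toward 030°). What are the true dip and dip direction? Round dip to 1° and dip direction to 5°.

true dip 42°, dip direction 085°

Represent each trace as a vector plunging at its apparent dip toward its trend (east-north-up frame): v₁ = (0.404, -0.867, -0.292), v₂ = (0.446, 0.772, -0.454).
The plane normal is n = v₁ × v₂ ∝ (0.619, 0.053, 0.698).
True dip = arccos(n_z / |n|) = arccos(0.7469) = 41.7°.
Dip direction = azimuth of (n_x, n_y) = atan2(0.619, 0.053) = 85°.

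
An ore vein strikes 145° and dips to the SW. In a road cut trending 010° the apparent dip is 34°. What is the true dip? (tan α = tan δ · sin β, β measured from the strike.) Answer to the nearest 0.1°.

The section is 45° from the strike.
tan(true dip) = tan 34° / sin 45° = 0.9539
δ = arctan(0.9539) = 43.65°

43.6°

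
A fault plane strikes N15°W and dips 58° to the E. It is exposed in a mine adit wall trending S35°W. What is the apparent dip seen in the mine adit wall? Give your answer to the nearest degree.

51°

Angle between strike (N15°W) and section (S35°W): β = 50°.
tan α = tan 58° × sin 50° = 1.6003 × 0.7660 = 1.2259
apparent dip = arctan 1.2259 = 50.80°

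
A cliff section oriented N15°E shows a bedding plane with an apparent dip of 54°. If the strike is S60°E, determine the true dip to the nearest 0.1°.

54.9°

The section is 75° from the strike.
tan δ = tan α / sin β = tan 54° / sin 75° = 1.3764 / 0.9659 = 1.4249
δ = arctan(1.4249) = 54.94°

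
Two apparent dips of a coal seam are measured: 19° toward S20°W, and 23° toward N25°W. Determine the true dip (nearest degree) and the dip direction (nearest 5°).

Represent each trace as a vector plunging at its apparent dip toward its trend (east-north-up frame): v₁ = (-0.323, -0.888, -0.326), v₂ = (-0.389, 0.834, -0.391).
The plane normal is n = v₁ × v₂ ∝ (-0.619, -0.000, 0.615).
True dip = arccos(n_z / |n|) = arccos(0.7052) = 45.2°.
The horizontal component of n points toward azimuth atan2(n_x, n_y) = 270°, the dip direction.

true dip 45°, dip direction 270°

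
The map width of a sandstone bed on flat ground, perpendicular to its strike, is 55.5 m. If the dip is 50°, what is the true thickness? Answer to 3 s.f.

True thickness t = w · sin(dip) = 55.5 × sin 50°
t = 55.5 × 0.7660 = 42.515 m

42.5 m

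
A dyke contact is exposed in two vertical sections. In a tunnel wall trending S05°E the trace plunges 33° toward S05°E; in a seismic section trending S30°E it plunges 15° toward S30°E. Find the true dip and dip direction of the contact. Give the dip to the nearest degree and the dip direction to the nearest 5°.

true dip 45°, dip direction 225°

Each apparent-dip line lies in the plane. As unit vectors (x east, y north, z up), v₁ plunges 33°→S05°E and v₂ plunges 15°→S30°E.
Cross product v₁ × v₂ gives the pole to the plane: n ∝ (-0.239, -0.244, 0.342).
Dip δ = arctan(|n_h|/n_z) = arctan(0.342/0.342) = 45.0°.
The horizontal component of n points toward azimuth atan2(n_x, n_y) = 224°, the dip direction.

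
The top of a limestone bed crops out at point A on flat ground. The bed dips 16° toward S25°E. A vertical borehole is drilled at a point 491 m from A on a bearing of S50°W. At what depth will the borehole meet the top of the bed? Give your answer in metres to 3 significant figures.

The hole lies 75° from the dip direction, so the down-dip offset is 491 × cos 75° = 127.08 m.
Depth = down-dip offset × tan(dip) = 127.08 × tan 16° = 127.08 × 0.2867
Depth = 36.44 m

36.4 m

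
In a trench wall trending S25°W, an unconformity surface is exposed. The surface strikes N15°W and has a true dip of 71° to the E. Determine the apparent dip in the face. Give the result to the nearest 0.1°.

The section lies 40° from the strike.
tan α = tan 71° × sin 40° = 2.9042 × 0.6428 = 1.8668
apparent dip = arctan 1.8668 = 61.82°

61.8°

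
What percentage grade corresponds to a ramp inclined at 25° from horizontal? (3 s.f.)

46.6%

grade % = 100 × tan 25° = 100 × 0.4663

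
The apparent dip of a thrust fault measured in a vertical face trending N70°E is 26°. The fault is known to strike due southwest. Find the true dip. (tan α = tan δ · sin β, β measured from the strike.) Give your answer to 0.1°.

The section is 25° from the strike.
tan δ = tan α / sin β = tan 26° / sin 25° = 0.4877 / 0.4226 = 1.1541
true dip = arctan 1.1541 = 49.09°

49.1°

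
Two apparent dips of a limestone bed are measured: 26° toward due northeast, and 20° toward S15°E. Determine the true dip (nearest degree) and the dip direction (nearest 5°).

true dip 41°, dip direction 100°

The two traces are lines in the plane: v₁ = (sin 45°·cos 26°, cos 45°·cos 26°, −sin 26°), v₂ = (sin 165°·cos 20°, cos 165°·cos 20°, −sin 20°).
The plane normal is n = v₁ × v₂ ∝ (0.615, -0.111, 0.731).
True dip = arccos(n_z / |n|) = arccos(0.7602) = 40.5°.
The horizontal component of n points toward azimuth atan2(n_x, n_y) = 100°, the dip direction.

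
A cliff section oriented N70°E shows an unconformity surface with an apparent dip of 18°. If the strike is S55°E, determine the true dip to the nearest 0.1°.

β = acute angle between strike S55°E and section N70°E = 55°.
tan δ = tan α / sin β = tan 18° / sin 55° = 0.3249 / 0.8192 = 0.3967
δ = arctan(0.3967) = 21.64°

21.6°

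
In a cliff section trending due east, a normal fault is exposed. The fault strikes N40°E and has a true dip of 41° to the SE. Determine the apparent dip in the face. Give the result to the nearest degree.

34°

The section lies 50° from the strike.
tan(apparent dip) = tan 41° · sin 50° = 0.6659
α = arctan(0.6659) = 33.66°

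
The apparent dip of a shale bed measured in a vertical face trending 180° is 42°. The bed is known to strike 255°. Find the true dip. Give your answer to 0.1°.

43.0°

The section is 75° from the strike.
tan δ = tan α / sin β = tan 42° / sin 75° = 0.9004 / 0.9659 = 0.9322
δ = arctan(0.9322) = 42.99°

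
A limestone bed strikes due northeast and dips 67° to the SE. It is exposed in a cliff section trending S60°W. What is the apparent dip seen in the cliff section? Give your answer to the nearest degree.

31°

The strike is due northeast and the section trends S60°W; the acute angle between them is β = 15°.
tan(apparent dip) = tan 67° · sin 15° = 0.6097
α = arctan(0.6097) = 31.37°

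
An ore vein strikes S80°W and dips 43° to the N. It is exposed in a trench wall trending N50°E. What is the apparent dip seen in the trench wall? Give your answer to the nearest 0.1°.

25.0°

The strike is S80°W and the section trends N50°E; the acute angle between them is β = 30°.
tan α = tan 43° × sin 30° = 0.9325 × 0.5000 = 0.4663
apparent dip = arctan 0.4663 = 25.00°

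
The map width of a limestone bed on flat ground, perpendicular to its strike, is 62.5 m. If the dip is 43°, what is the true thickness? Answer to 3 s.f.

42.6 m

True thickness t = w · sin(dip) = 62.5 × sin 43°
t = 62.5 × 0.6820 = 42.625 m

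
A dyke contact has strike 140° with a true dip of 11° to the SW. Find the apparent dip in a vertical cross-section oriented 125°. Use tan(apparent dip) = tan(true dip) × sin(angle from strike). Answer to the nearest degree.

3°

Angle between strike (140°) and section (125°): β = 15°.
tan(apparent dip) = tan 11° · sin 15° = 0.0503
apparent dip = arctan 0.0503 = 2.88°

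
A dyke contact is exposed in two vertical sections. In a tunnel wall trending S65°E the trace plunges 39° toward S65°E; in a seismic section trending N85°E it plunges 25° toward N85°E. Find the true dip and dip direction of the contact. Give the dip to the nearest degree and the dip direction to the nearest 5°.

true dip 43°, dip direction 145°

Each apparent-dip line lies in the plane. As unit vectors (x east, y north, z up), v₁ plunges 39°→S65°E and v₂ plunges 25°→N85°E.
The plane normal is n = v₁ × v₂ ∝ (0.189, -0.271, 0.352).
True dip = arccos(n_z / |n|) = arccos(0.7300) = 43.1°.
Dip direction = atan2(0.189, -0.271) = 145° (azimuth of n's horizontal projection).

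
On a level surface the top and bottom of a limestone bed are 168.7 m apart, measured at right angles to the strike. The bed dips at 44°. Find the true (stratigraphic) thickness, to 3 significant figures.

True thickness t = w · sin(dip) = 168.7 × sin 44°
t = 168.7 × 0.6947 = 117.189 m

117 m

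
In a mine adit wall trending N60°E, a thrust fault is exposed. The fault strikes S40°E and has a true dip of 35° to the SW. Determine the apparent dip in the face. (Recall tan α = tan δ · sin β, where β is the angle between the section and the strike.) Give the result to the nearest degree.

The section lies 80° from the strike.
tan(apparent dip) = tan 35° · sin 80° = 0.6896
α = arctan(0.6896) = 34.59°

35°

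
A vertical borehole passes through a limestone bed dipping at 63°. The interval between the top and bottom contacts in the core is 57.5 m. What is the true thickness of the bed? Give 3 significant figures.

True thickness t = h · cos(dip) = 57.5 × cos 63°
t = 57.5 × 0.4540 = 26.104 m

26.1 m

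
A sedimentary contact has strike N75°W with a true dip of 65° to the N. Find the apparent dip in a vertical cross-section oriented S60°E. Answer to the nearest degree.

The section lies 15° from the strike.
tan(apparent dip) = tan 65° · sin 15° = 0.5550
apparent dip = arctan 0.5550 = 29.03°

29°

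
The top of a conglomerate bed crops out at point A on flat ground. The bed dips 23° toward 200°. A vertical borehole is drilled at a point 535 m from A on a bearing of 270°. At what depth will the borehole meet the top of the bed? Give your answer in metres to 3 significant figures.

The hole lies 70° from the dip direction, so the down-dip offset is 535 × cos 70° = 182.98 m.
Depth = down-dip offset × tan(dip) = 182.98 × tan 23° = 182.98 × 0.4245
Depth = 77.67 m

77.7 m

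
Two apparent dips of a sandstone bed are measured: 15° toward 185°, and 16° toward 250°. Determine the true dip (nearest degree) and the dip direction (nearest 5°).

The two traces are lines in the plane: v₁ = (sin 185°·cos 15°, cos 185°·cos 15°, −sin 15°), v₂ = (sin 250°·cos 16°, cos 250°·cos 16°, −sin 16°).
The plane normal is n = v₁ × v₂ ∝ (-0.180, -0.211, 0.842).
tan δ = √(n_x²+n_y²)/n_z = 0.277/0.842, so δ = 18.2°.
The horizontal component of n points toward azimuth atan2(n_x, n_y) = 221°, the dip direction.

true dip 18°, dip direction 220°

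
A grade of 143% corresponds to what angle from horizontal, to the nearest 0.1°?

55.0°

tan θ = 143/100 = 1.4300
θ = arctan(1.4300) = 55.03°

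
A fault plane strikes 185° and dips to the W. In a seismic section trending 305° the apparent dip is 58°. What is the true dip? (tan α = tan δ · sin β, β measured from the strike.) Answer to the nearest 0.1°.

61.6°

The section is 60° from the strike.
tan δ = tan α / sin β = tan 58° / sin 60° = 1.6003 / 0.8660 = 1.8479
δ = arctan(1.8479) = 61.58°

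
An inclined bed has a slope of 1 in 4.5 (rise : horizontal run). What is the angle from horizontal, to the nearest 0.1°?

12.5°

tan θ = 1/4.5 = 0.2222
θ = arctan(0.2222) = 12.53°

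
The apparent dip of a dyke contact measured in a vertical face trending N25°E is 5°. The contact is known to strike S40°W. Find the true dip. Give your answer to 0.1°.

β = acute angle between strike S40°W and section N25°E = 15°.
tan(true dip) = tan 5° / sin 15° = 0.3380
δ = arctan(0.3380) = 18.68°

18.7°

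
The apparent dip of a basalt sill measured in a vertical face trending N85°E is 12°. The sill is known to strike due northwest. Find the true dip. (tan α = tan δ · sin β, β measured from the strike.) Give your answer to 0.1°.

The section is 50° from the strike.
tan(true dip) = tan 12° / sin 50° = 0.2775
true dip = arctan 0.2775 = 15.51°

15.5°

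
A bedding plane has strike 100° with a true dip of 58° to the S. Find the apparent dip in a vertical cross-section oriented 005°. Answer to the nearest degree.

Angle between strike (100°) and section (005°): β = 85°.
tan(apparent dip) = tan 58° · sin 85° = 1.5942
apparent dip = arctan 1.5942 = 57.90°

58°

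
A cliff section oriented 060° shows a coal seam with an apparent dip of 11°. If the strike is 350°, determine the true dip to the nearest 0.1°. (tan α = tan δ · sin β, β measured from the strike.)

11.7°

β = acute angle between strike 350° and section 060° = 70°.
tan δ = tan α / sin β = tan 11° / sin 70° = 0.1944 / 0.9397 = 0.2069
true dip = arctan 0.2069 = 11.69°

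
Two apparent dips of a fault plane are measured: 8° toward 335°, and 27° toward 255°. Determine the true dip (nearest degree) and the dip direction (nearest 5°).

true dip 27°, dip direction 260°

Represent each trace as a vector plunging at its apparent dip toward its trend (east-north-up frame): v₁ = (-0.419, 0.897, -0.139), v₂ = (-0.861, -0.231, -0.454).
The plane normal is n = v₁ × v₂ ∝ (-0.440, -0.070, 0.869).
tan δ = √(n_x²+n_y²)/n_z = 0.445/0.869, so δ = 27.1°.
The horizontal component of n points toward azimuth atan2(n_x, n_y) = 261°, the dip direction.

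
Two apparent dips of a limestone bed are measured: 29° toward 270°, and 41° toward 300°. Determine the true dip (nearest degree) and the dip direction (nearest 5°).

true dip 44°, dip direction 325°

The two traces are lines in the plane: v₁ = (sin 270°·cos 29°, cos 270°·cos 29°, −sin 29°), v₂ = (sin 300°·cos 41°, cos 300°·cos 41°, −sin 41°).
The plane normal is n = v₁ × v₂ ∝ (-0.183, 0.257, 0.330).
tan δ = √(n_x²+n_y²)/n_z = 0.315/0.330, so δ = 43.7°.
The horizontal component of n points toward azimuth atan2(n_x, n_y) = 325°, the dip direction.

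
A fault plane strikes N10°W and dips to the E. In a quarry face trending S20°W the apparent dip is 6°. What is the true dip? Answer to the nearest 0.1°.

β = acute angle between strike N10°W and section S20°W = 30°.
tan δ = tan α / sin β = tan 6° / sin 30° = 0.1051 / 0.5000 = 0.2102
true dip = arctan 0.2102 = 11.87°

11.9°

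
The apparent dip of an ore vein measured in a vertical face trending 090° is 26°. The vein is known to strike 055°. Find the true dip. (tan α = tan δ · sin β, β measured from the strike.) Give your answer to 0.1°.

β = acute angle between strike 055° and section 090° = 35°.
tan δ = tan α / sin β = tan 26° / sin 35° = 0.4877 / 0.5736 = 0.8503
true dip = arctan 0.8503 = 40.38°

40.4°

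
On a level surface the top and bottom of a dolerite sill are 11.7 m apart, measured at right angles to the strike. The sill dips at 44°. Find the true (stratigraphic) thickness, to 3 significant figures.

True thickness t = w · sin(dip) = 11.7 × sin 44°
t = 11.7 × 0.6947 = 8.128 m

8.13 m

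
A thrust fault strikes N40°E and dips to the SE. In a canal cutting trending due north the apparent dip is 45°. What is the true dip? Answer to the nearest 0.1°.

57.3°

β = acute angle between strike N40°E and section due north = 40°.
tan δ = tan α / sin β = tan 45° / sin 40° = 1.0000 / 0.6428 = 1.5557
δ = arctan(1.5557) = 57.27°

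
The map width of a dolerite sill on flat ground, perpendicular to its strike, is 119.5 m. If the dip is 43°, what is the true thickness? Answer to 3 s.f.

True thickness t = w · sin(dip) = 119.5 × sin 43°
t = 119.5 × 0.6820 = 81.499 m

81.5 m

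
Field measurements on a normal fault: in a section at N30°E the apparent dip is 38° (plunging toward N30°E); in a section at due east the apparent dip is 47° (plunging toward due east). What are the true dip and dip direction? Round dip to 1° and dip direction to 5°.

true dip 48°, dip direction 075°

Each apparent-dip line lies in the plane. As unit vectors (x east, y north, z up), v₁ plunges 38°→N30°E and v₂ plunges 47°→due east.
The plane normal is n = v₁ × v₂ ∝ (0.499, 0.132, 0.465).
True dip = arccos(n_z / |n|) = arccos(0.6696) = 48.0°.
Dip direction = azimuth of (n_x, n_y) = atan2(0.499, 0.132) = 75°.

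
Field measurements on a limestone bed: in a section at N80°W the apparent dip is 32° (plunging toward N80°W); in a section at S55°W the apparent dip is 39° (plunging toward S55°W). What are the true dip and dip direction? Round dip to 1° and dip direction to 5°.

The two traces are lines in the plane: v₁ = (sin 280°·cos 32°, cos 280°·cos 32°, −sin 32°), v₂ = (sin 235°·cos 39°, cos 235°·cos 39°, −sin 39°).
Cross product v₁ × v₂ gives the pole to the plane: n ∝ (-0.329, -0.188, 0.466).
Dip δ = arctan(|n_h|/n_z) = arctan(0.379/0.466) = 39.1°.
The horizontal component of n points toward azimuth atan2(n_x, n_y) = 240°, the dip direction.

true dip 39°, dip direction 240°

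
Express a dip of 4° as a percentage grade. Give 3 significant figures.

grade % = 100 × tan 4° = 100 × 0.0699

6.99%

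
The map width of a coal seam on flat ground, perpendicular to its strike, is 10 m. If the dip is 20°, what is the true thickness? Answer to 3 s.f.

True thickness t = w · sin(dip) = 10 × sin 20°
t = 10 × 0.3420 = 3.420 m

3.42 m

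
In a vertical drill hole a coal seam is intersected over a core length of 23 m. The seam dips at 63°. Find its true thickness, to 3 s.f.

10.4 m

True thickness t = h · cos(dip) = 23 × cos 63°
t = 23 × 0.4540 = 10.442 m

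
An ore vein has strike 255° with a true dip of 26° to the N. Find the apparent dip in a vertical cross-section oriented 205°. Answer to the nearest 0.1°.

The section lies 50° from the strike.
tan(apparent dip) = tan 26° · sin 50° = 0.3736
α = arctan(0.3736) = 20.49°

20.5°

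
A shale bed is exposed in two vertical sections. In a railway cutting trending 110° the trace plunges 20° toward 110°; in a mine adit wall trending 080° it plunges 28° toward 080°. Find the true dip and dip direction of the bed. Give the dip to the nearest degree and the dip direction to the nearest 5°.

Represent each trace as a vector plunging at its apparent dip toward its trend (east-north-up frame): v₁ = (0.883, -0.321, -0.342), v₂ = (0.870, 0.153, -0.469).
Cross product v₁ × v₂ gives the pole to the plane: n ∝ (0.203, 0.117, 0.415).
True dip = arccos(n_z / |n|) = arccos(0.8704) = 29.5°.
Dip direction = atan2(0.203, 0.117) = 60° (azimuth of n's horizontal projection).

true dip 29°, dip direction 060°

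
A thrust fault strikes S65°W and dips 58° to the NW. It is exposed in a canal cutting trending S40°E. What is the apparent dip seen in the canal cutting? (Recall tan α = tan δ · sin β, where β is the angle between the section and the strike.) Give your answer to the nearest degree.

The strike is S65°W and the section trends S40°E; the acute angle between them is β = 75°.
tan(apparent dip) = tan 58° · sin 75° = 1.5458
apparent dip = arctan 1.5458 = 57.10°

57°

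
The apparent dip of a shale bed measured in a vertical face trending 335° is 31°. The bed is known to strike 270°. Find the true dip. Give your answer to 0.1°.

33.5°

The section is 65° from the strike.
tan(true dip) = tan 31° / sin 65° = 0.6630
true dip = arctan 0.6630 = 33.54°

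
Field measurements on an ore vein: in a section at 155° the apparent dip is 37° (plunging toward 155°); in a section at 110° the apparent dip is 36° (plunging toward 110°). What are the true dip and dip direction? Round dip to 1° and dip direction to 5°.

The two traces are lines in the plane: v₁ = (sin 155°·cos 37°, cos 155°·cos 37°, −sin 37°), v₂ = (sin 110°·cos 36°, cos 110°·cos 36°, −sin 36°).
Cross product v₁ × v₂ gives the pole to the plane: n ∝ (0.259, -0.259, 0.457).
Dip δ = arctan(|n_h|/n_z) = arctan(0.366/0.457) = 38.7°.
Dip direction = azimuth of (n_x, n_y) = atan2(0.259, -0.259) = 135°.

true dip 39°, dip direction 135°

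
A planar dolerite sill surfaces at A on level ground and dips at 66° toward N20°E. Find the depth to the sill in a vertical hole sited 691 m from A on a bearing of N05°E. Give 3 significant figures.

1500 m

The hole lies 15° from the dip direction, so the down-dip offset is 691 × cos 15° = 667.45 m.
Depth = down-dip offset × tan(dip) = 667.45 × tan 66° = 667.45 × 2.2460
Depth = 1499.13 m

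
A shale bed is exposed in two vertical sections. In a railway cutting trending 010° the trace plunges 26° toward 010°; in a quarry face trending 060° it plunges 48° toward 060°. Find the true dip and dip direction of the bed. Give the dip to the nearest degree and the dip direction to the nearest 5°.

true dip 49°, dip direction 075°

Represent each trace as a vector plunging at its apparent dip toward its trend (east-north-up frame): v₁ = (0.156, 0.885, -0.438), v₂ = (0.579, 0.335, -0.743).
Cross product v₁ × v₂ gives the pole to the plane: n ∝ (0.511, 0.138, 0.461).
tan δ = √(n_x²+n_y²)/n_z = 0.529/0.461, so δ = 49.0°.
The horizontal component of n points toward azimuth atan2(n_x, n_y) = 75°, the dip direction.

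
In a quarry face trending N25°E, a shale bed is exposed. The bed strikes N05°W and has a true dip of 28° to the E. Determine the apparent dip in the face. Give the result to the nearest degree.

Angle between strike (N05°W) and section (N25°E): β = 30°.
tan(apparent dip) = tan 28° · sin 30° = 0.2659
α = arctan(0.2659) = 14.89°

15°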